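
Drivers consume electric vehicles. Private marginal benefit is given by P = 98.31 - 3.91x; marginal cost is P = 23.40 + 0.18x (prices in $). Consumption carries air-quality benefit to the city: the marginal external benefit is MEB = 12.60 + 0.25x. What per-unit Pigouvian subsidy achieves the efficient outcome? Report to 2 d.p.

subsidy = $18.30 per unit

Social marginal benefit = demand + MEB = 110.91 - 3.66x.
Set SMB = MC: 110.91 - 3.66x = 23.40 + 0.18x → x* = 22.7891.
The Pigouvian subsidy equals MEB at x*: 12.60 + 0.25×22.7891 = 18.2973.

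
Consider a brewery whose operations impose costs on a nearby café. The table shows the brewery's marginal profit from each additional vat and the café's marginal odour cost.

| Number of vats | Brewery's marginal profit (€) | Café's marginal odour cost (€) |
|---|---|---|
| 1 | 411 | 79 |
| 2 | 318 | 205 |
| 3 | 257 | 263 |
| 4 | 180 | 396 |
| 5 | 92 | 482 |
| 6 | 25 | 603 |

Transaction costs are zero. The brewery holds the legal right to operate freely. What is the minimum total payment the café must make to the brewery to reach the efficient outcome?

€554

Left alone the brewery would choose level 6 (marginal profit stays positive).
Efficient level: k* = 2 (marginal profit ≥ marginal odour cost through 2).
The café must at least cover the brewery's forgone profit from cutting 6→2: 257 + 180 + 92 + 25 = 554.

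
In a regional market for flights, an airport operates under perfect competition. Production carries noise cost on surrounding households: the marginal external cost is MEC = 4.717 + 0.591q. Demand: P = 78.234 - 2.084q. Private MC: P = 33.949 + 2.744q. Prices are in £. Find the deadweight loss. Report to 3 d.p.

DWL = £9.483

Market equilibrium (private): 33.949 + 2.744q = 78.234 - 2.084q → q_m = 9.1725.
Social marginal cost = private MC + MEC = 38.666 + 3.335q.
Set SMC = demand: 38.666 + 3.335q = 78.234 - 2.084q → q* = 7.3017.
The welfare-loss triangle has base |q_m − q*| and height MEC(q_m) (the vertical gap between SMC and demand is zero at q* and MEC at q_m).
DWL = ½ × 1.8708 × 10.1380 = 9.4831.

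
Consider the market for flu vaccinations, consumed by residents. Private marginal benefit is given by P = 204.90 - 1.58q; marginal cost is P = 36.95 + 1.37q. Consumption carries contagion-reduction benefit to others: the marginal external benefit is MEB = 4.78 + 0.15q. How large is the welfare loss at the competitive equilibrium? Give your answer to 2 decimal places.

Market equilibrium (private): 36.95 + 1.37q = 204.90 - 1.58q → q_m = 56.9322.
Social marginal benefit = demand + MEB = 209.68 - 1.43q.
Set SMB = MC: 209.68 - 1.43q = 36.95 + 1.37q → q* = 61.6893.
The loss is the area between SMB and MC from q* to q_m; with linear curves that's a triangle of height MEB(q_m).
DWL = ½ × 4.7571 × 13.3198 = 31.6818.

DWL = 31.68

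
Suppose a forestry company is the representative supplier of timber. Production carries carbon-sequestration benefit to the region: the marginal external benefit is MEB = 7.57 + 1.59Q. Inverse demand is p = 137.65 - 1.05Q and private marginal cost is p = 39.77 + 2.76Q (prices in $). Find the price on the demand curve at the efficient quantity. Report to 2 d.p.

P = $87.78

Social marginal cost = private MC − MEB = 32.20 + 1.17Q.
Set SMC = demand: 32.20 + 1.17Q = 137.65 - 1.05Q → Q* = 47.5000.
Consumer price on the demand curve at Q*: 137.65 − 1.05×47.5000 = 87.7750.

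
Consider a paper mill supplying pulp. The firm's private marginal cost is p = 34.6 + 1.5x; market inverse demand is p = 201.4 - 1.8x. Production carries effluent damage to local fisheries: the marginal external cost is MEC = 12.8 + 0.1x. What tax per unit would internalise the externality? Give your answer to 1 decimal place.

Social marginal cost = private MC + MEC = 47.4 + 1.6x.
Set SMC = demand: 47.4 + 1.6x = 201.4 - 1.8x → x* = 45.2941.
The Pigouvian tax equals MEC at x*: 12.8 + 0.1×45.2941 = 17.3294.

tax = 17.3 per unit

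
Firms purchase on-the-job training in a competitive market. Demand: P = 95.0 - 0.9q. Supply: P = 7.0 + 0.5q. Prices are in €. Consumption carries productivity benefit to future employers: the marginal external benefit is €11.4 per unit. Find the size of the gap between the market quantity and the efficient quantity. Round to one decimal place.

8.1 units

Market equilibrium (private): 7.0 + 0.5q = 95.0 - 0.9q → q_m = 62.8571.
Social marginal benefit = demand + MEB = 106.4 - 0.9q.
Set SMB = MC: 106.4 - 0.9q = 7.0 + 0.5q → q* = 71.0000.
Gap = |62.8571 − 71.0000| = 8.1429.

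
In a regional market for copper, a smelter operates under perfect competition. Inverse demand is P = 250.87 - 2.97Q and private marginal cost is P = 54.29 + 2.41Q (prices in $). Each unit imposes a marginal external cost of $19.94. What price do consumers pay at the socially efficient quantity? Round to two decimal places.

Social marginal cost = private MC + MEC = 74.23 + 2.41Q.
Set SMC = demand: 74.23 + 2.41Q = 250.87 - 2.97Q → Q* = 32.8327.
Consumer price on the demand curve at Q*: 250.87 − 2.97×32.8327 = 153.3569.

P = $153.36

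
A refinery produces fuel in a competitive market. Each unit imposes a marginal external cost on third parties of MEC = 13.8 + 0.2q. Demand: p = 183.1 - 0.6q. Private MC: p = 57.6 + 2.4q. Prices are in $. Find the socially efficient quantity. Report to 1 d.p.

q* = 34.9

Social marginal cost = private MC + MEC = 71.4 + 2.6q.
Set SMC = demand: 71.4 + 2.6q = 183.1 - 0.6q → q* = 34.9063.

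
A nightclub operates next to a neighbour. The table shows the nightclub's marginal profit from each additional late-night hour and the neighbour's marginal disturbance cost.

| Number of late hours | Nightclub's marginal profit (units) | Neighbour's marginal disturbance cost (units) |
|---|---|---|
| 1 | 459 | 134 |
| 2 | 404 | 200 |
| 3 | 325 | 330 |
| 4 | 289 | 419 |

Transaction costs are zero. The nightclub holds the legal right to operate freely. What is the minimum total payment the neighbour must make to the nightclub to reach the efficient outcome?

Left alone the nightclub would choose level 4 (marginal profit stays positive).
Efficient level: k* = 2 (marginal profit ≥ marginal disturbance cost through 2).
The neighbour must at least cover the nightclub's forgone profit from cutting 4→2: 325 + 289 = 614.

614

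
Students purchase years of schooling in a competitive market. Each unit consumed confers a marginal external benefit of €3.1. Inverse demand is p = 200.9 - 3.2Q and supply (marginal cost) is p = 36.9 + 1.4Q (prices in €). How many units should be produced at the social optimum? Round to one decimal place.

Q* = 36.3

Social marginal benefit = demand + MEB = 204.0 - 3.2Q.
Set SMB = MC: 204.0 - 3.2Q = 36.9 + 1.4Q → Q* = 36.3261.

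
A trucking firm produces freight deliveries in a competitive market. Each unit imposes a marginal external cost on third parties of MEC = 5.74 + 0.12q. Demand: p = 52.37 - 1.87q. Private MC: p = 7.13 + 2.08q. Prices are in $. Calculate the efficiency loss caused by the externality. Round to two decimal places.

DWL = $6.22

Market equilibrium (private): 7.13 + 2.08q = 52.37 - 1.87q → q_m = 11.4532.
Social marginal cost = private MC + MEC = 12.87 + 2.20q.
Set SMC = demand: 12.87 + 2.20q = 52.37 - 1.87q → q* = 9.7052.
The loss is the area between SMC and demand from q* to q_m; with linear curves that's a triangle of height MEC(q_m).
DWL = ½ × 1.7480 × 7.1144 = 6.2180.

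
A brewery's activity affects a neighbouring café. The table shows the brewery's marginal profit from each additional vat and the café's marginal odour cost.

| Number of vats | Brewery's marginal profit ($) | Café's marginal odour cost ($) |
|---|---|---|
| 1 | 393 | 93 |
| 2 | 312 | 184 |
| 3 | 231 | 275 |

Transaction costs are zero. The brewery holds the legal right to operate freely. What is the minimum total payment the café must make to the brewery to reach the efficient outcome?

Left alone the brewery would choose level 3 (marginal profit stays positive).
Efficient level: k* = 2 (marginal profit ≥ marginal odour cost through 2).
The café must at least cover the brewery's forgone profit from cutting 3→2: 231 = 231.

$231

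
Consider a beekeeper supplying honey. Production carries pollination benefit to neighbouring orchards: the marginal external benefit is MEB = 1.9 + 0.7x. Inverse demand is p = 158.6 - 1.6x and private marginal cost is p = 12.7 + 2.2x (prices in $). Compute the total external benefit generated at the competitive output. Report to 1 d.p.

$588.9

Market equilibrium (private): 12.7 + 2.2x = 158.6 - 1.6x → x_m = 38.3947.
Total external benefit = ∫₀^{x_m} (1.9 + 0.7x) dx = 1.9×38.3947 + ½×0.7×38.3947² = 588.9035.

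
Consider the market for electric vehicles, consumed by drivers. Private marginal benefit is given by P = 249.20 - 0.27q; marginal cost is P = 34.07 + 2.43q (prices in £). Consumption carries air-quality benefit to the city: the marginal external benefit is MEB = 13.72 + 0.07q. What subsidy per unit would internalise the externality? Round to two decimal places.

Social marginal benefit = demand + MEB = 262.92 - 0.20q.
Set SMB = MC: 262.92 - 0.20q = 34.07 + 2.43q → q* = 87.0152.
The Pigouvian subsidy equals MEB at q*: 13.72 + 0.07×87.0152 = 19.8111.

subsidy = £19.81 per unit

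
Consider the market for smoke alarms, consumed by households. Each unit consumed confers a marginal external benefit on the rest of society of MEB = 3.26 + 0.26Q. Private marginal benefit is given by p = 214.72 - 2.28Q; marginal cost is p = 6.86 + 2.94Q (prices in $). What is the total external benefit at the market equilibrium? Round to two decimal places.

Market equilibrium (private): 6.86 + 2.94Q = 214.72 - 2.28Q → Q_m = 39.8199.
Total external benefit = ∫₀^{Q_m} (3.26 + 0.26Q) dQ = 3.26×39.8199 + ½×0.26×39.8199² = 335.9441.

$335.94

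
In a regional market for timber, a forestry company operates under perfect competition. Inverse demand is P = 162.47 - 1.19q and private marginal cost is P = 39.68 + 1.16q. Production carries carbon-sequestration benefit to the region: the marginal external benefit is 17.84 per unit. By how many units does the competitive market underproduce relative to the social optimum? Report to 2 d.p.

7.59 units

Market equilibrium (private): 39.68 + 1.16q = 162.47 - 1.19q → q_m = 52.2511.
Social marginal cost = private MC − MEB = 21.84 + 1.16q.
Set SMC = demand: 21.84 + 1.16q = 162.47 - 1.19q → q* = 59.8426.
Gap = |52.2511 − 59.8426| = 7.5915.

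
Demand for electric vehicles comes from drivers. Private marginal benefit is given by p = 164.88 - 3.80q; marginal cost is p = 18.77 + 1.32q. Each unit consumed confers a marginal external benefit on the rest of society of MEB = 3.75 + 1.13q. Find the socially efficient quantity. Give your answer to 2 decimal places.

Social marginal benefit = demand + MEB = 168.63 - 2.67q.
Set SMB = MC: 168.63 - 2.67q = 18.77 + 1.32q → q* = 37.5589.

q* = 37.56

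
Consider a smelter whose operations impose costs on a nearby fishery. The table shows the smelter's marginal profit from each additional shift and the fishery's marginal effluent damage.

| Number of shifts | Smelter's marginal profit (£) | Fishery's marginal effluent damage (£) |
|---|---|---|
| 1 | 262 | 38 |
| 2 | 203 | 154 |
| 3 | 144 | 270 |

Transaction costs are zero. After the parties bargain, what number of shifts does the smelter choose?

2

Bargaining reaches the level where marginal profit last exceeds marginal effluent damage.
That holds through level 2 (203 ≥ 154) but not at 3 (144 < 270).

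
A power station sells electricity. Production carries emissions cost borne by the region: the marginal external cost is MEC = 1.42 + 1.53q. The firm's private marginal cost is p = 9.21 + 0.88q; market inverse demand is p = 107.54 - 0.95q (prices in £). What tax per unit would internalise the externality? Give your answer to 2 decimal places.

Social marginal cost = private MC + MEC = 10.63 + 2.41q.
Set SMC = demand: 10.63 + 2.41q = 107.54 - 0.95q → q* = 28.8423.
The Pigouvian tax equals MEC at q*: 1.42 + 1.53×28.8423 = 45.5487.

tax = £45.55 per unit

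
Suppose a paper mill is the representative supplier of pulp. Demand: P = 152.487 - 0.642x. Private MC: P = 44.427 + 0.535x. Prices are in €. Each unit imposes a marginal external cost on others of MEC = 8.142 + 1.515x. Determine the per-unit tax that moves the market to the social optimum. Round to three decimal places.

Social marginal cost = private MC + MEC = 52.569 + 2.050x.
Set SMC = demand: 52.569 + 2.050x = 152.487 - 0.642x → x* = 37.1166.
The Pigouvian tax equals MEC at x*: 8.142 + 1.515×37.1166 = 64.3736.

tax = €64.374 per unit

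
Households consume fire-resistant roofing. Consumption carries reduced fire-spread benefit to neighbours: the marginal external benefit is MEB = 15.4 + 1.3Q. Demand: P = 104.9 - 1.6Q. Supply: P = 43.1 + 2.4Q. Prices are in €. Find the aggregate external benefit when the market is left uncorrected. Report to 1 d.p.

Market equilibrium (private): 43.1 + 2.4Q = 104.9 - 1.6Q → Q_m = 15.4500.
Total external benefit = ∫₀^{Q_m} (15.4 + 1.3Q) dQ = 15.4×15.4500 + ½×1.3×15.4500² = 393.0866.

€393.1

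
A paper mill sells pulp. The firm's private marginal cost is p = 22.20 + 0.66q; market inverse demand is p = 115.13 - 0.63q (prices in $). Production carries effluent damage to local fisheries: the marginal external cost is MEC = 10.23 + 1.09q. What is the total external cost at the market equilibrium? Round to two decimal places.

Market equilibrium (private): 22.20 + 0.66q = 115.13 - 0.63q → q_m = 72.0388.
Total external cost = ∫₀^{q_m} (10.23 + 1.09q) dq = 10.23×72.0388 + ½×1.09×72.0388² = 3565.2828.

$3565.28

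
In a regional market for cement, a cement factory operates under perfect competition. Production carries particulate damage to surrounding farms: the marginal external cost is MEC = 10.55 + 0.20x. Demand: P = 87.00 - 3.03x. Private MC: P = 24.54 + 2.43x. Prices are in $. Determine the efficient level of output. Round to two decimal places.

Social marginal cost = private MC + MEC = 35.09 + 2.63x.
Set SMC = demand: 35.09 + 2.63x = 87.00 - 3.03x → x* = 9.1714.

x* = 9.17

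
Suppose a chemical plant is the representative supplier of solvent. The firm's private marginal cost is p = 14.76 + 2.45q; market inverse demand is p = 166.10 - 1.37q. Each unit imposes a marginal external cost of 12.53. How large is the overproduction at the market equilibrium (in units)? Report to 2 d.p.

Market equilibrium (private): 14.76 + 2.45q = 166.10 - 1.37q → q_m = 39.6178.
Social marginal cost = private MC + MEC = 27.29 + 2.45q.
Set SMC = demand: 27.29 + 2.45q = 166.10 - 1.37q → q* = 36.3377.
Gap = |39.6178 − 36.3377| = 3.2801.

3.28 units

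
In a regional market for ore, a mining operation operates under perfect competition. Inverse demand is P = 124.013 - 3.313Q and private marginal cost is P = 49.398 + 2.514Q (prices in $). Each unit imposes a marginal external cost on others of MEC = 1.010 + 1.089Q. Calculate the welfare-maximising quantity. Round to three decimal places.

Q* = 10.643

Social marginal cost = private MC + MEC = 50.408 + 3.603Q.
Set SMC = demand: 50.408 + 3.603Q = 124.013 - 3.313Q → Q* = 10.6427.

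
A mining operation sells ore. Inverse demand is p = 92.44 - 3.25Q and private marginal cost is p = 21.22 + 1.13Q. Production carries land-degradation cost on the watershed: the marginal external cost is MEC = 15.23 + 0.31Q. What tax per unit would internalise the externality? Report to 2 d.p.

Social marginal cost = private MC + MEC = 36.45 + 1.44Q.
Set SMC = demand: 36.45 + 1.44Q = 92.44 - 3.25Q → Q* = 11.9382.
The Pigouvian tax equals MEC at Q*: 15.23 + 0.31×11.9382 = 18.9308.

tax = 18.93 per unit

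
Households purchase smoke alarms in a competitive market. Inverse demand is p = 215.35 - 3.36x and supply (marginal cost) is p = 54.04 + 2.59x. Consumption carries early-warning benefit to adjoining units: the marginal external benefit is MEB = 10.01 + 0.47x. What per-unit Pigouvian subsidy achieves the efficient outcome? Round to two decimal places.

Social marginal benefit = demand + MEB = 225.36 - 2.89x.
Set SMB = MC: 225.36 - 2.89x = 54.04 + 2.59x → x* = 31.2628.
The Pigouvian subsidy equals MEB at x*: 10.01 + 0.47×31.2628 = 24.7035.

subsidy = 24.70 per unit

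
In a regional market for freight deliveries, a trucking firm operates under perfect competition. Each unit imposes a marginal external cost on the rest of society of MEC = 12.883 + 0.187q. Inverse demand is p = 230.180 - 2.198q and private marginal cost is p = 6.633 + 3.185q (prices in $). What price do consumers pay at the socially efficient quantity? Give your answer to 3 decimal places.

Social marginal cost = private MC + MEC = 19.516 + 3.372q.
Set SMC = demand: 19.516 + 3.372q = 230.180 - 2.198q → q* = 37.8212.
Consumer price on the demand curve at q*: 230.180 − 2.198×37.8212 = 147.0490.

P = $147.049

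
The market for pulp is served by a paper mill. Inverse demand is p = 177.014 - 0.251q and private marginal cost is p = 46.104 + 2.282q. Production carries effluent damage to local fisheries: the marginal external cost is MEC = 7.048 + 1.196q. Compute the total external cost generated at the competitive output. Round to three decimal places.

1961.516

Market equilibrium (private): 46.104 + 2.282q = 177.014 - 0.251q → q_m = 51.6818.
Total external cost = ∫₀^{q_m} (7.048 + 1.196q) dq = 7.048×51.6818 + ½×1.196×51.6818² = 1961.5164.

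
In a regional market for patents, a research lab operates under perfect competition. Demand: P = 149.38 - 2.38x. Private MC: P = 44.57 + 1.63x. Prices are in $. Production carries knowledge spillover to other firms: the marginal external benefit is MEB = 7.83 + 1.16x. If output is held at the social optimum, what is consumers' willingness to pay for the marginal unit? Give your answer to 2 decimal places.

Social marginal cost = private MC − MEB = 36.74 + 0.47x.
Set SMC = demand: 36.74 + 0.47x = 149.38 - 2.38x → x* = 39.5228.
Consumer price on the demand curve at x*: 149.38 − 2.38×39.5228 = 55.3157.

P = $55.32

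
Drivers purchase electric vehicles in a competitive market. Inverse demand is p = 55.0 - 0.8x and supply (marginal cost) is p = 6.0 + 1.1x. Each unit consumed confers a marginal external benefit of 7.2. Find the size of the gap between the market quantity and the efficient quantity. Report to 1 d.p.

3.8 units

Market equilibrium (private): 6.0 + 1.1x = 55.0 - 0.8x → x_m = 25.7895.
Social marginal benefit = demand + MEB = 62.2 - 0.8x.
Set SMB = MC: 62.2 - 0.8x = 6.0 + 1.1x → x* = 29.5789.
Gap = |25.7895 − 29.5789| = 3.7894.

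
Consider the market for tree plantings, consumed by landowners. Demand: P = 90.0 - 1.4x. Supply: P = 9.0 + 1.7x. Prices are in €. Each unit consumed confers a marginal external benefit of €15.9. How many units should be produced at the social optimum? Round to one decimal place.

Social marginal benefit = demand + MEB = 105.9 - 1.4x.
Set SMB = MC: 105.9 - 1.4x = 9.0 + 1.7x → x* = 31.2581.

x* = 31.3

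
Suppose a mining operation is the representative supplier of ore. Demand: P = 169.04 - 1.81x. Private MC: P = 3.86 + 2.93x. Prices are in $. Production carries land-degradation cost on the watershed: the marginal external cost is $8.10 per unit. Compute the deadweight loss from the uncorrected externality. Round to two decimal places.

DWL = $6.92

Market equilibrium (private): 3.86 + 2.93x = 169.04 - 1.81x → x_m = 34.8481.
Social marginal cost = private MC + MEC = 11.96 + 2.93x.
Set SMC = demand: 11.96 + 2.93x = 169.04 - 1.81x → x* = 33.1392.
Between x* and x_m the wedge SMC − demand runs linearly from 0 to MEC(x_m), so the loss is a triangle.
DWL = ½ × 1.7089 × 8.1000 = 6.9210.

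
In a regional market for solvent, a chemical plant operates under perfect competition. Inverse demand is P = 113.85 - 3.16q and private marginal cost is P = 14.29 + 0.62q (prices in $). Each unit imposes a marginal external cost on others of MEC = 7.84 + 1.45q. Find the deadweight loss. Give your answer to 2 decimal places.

Market equilibrium (private): 14.29 + 0.62q = 113.85 - 3.16q → q_m = 26.3386.
Social marginal cost = private MC + MEC = 22.13 + 2.07q.
Set SMC = demand: 22.13 + 2.07q = 113.85 - 3.16q → q* = 17.5373.
The welfare-loss triangle has base |q_m − q*| and height MEC(q_m) (the vertical gap between SMC and demand is zero at q* and MEC at q_m).
DWL = ½ × 8.8013 × 46.0310 = 202.5663.

DWL = $202.57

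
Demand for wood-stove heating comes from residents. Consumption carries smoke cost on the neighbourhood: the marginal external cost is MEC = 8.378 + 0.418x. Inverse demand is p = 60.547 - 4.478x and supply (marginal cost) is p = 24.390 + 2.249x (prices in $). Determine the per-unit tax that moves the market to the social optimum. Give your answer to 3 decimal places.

Social marginal benefit = demand − MEC = 52.169 - 4.896x.
Set SMB = MC: 52.169 - 4.896x = 24.390 + 2.249x → x* = 3.8879.
The Pigouvian tax equals MEC at x*: 8.378 + 0.418×3.8879 = 10.0031.

tax = $10.003 per unit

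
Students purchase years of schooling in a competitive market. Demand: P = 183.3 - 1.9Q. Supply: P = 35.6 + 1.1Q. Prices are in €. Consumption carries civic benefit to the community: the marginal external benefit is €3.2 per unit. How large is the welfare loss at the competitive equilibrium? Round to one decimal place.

DWL = €1.7

Market equilibrium (private): 35.6 + 1.1Q = 183.3 - 1.9Q → Q_m = 49.2333.
Social marginal benefit = demand + MEB = 186.5 - 1.9Q.
Set SMB = MC: 186.5 - 1.9Q = 35.6 + 1.1Q → Q* = 50.3000.
The loss is the area between SMB and MC from Q* to Q_m; with linear curves that's a triangle of height MEB(Q_m).
DWL = ½ × 1.0667 × 3.2000 = 1.7067.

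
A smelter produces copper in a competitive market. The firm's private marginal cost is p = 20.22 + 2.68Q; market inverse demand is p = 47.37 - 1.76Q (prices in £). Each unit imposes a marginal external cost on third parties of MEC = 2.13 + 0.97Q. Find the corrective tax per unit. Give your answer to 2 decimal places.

Social marginal cost = private MC + MEC = 22.35 + 3.65Q.
Set SMC = demand: 22.35 + 3.65Q = 47.37 - 1.76Q → Q* = 4.6248.
The Pigouvian tax equals MEC at Q*: 2.13 + 0.97×4.6248 = 6.6161.

tax = £6.62 per unit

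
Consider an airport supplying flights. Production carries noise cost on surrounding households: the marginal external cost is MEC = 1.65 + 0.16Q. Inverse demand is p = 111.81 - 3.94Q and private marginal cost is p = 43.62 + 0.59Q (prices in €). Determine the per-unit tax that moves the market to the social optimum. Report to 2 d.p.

tax = €3.92 per unit

Social marginal cost = private MC + MEC = 45.27 + 0.75Q.
Set SMC = demand: 45.27 + 0.75Q = 111.81 - 3.94Q → Q* = 14.1876.
The Pigouvian tax equals MEC at Q*: 1.65 + 0.16×14.1876 = 3.9200.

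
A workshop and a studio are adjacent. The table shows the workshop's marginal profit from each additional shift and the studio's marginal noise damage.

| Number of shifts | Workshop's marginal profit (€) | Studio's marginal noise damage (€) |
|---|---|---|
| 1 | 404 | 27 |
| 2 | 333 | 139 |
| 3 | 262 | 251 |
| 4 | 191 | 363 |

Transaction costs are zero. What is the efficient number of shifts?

3

Bargaining reaches the level where marginal profit last exceeds marginal noise damage.
That holds through level 3 (262 ≥ 251) but not at 4 (191 < 363).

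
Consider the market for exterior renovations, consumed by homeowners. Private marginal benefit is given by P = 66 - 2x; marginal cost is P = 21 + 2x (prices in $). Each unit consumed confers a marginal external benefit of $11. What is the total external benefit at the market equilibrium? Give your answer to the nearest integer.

Market equilibrium (private): 21 + 2x = 66 - 2x → x_m = 11.2500.
Total external benefit = MEB × x_m = 11 × 11.2500 = 123.7500.

$124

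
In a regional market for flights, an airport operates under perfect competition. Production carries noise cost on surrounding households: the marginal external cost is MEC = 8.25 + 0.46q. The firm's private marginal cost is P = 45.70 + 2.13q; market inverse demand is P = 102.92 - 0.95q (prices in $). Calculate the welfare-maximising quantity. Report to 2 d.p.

Social marginal cost = private MC + MEC = 53.95 + 2.59q.
Set SMC = demand: 53.95 + 2.59q = 102.92 - 0.95q → q* = 13.8333.

q* = 13.83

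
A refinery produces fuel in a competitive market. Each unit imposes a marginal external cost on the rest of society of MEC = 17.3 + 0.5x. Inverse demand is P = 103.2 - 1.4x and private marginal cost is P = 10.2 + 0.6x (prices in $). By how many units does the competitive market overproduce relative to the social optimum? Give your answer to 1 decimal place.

16.2 units

Market equilibrium (private): 10.2 + 0.6x = 103.2 - 1.4x → x_m = 46.5000.
Social marginal cost = private MC + MEC = 27.5 + 1.1x.
Set SMC = demand: 27.5 + 1.1x = 103.2 - 1.4x → x* = 30.2800.
Gap = |46.5000 − 30.2800| = 16.2200.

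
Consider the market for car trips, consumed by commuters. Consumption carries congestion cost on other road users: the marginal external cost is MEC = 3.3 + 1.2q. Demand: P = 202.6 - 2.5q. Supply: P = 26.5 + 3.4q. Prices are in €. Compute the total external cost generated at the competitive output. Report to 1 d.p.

€633.0

Market equilibrium (private): 26.5 + 3.4q = 202.6 - 2.5q → q_m = 29.8475.
Total external cost = ∫₀^{q_m} (3.3 + 1.2q) dq = 3.3×29.8475 + ½×1.2×29.8475² = 633.0207.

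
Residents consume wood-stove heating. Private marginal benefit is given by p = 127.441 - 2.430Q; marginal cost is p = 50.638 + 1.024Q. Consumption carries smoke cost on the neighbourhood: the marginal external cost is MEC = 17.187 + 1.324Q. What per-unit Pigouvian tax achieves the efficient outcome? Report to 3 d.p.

Social marginal benefit = demand − MEC = 110.254 - 3.754Q.
Set SMB = MC: 110.254 - 3.754Q = 50.638 + 1.024Q → Q* = 12.4772.
The Pigouvian tax equals MEC at Q*: 17.187 + 1.324×12.4772 = 33.7068.

tax = 33.707 per unit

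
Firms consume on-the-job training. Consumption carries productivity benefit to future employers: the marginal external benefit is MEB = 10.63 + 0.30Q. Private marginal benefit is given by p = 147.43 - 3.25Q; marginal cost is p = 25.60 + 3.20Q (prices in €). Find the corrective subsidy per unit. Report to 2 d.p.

Social marginal benefit = demand + MEB = 158.06 - 2.95Q.
Set SMB = MC: 158.06 - 2.95Q = 25.60 + 3.20Q → Q* = 21.5382.
The Pigouvian subsidy equals MEB at Q*: 10.63 + 0.30×21.5382 = 17.0915.

subsidy = €17.09 per unit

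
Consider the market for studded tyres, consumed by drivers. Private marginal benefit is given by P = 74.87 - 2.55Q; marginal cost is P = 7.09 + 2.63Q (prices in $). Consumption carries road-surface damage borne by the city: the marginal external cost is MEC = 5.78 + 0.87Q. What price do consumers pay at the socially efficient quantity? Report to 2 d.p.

P = $48.74

Social marginal benefit = demand − MEC = 69.09 - 3.42Q.
Set SMB = MC: 69.09 - 3.42Q = 7.09 + 2.63Q → Q* = 10.2479.
Consumer price on the demand curve at Q*: 74.87 − 2.55×10.2479 = 48.7379.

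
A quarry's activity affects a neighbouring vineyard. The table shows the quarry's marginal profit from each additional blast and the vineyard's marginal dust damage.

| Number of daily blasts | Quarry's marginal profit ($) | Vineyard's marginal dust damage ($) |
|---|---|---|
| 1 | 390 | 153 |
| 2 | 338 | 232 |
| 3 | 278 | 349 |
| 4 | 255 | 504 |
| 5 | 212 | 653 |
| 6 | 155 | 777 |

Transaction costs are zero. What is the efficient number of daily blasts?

2

Bargaining reaches the level where marginal profit last exceeds marginal dust damage.
That holds through level 2 (338 ≥ 232) but not at 3 (278 < 349).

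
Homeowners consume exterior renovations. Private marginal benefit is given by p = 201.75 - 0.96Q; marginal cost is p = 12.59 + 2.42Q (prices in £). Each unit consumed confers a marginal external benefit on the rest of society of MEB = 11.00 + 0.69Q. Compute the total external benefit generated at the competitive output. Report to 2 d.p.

Market equilibrium (private): 12.59 + 2.42Q = 201.75 - 0.96Q → Q_m = 55.9645.
Total external benefit = ∫₀^{Q_m} (11.00 + 0.69Q) dQ = 11.00×55.9645 + ½×0.69×55.9645² = 1696.1582.

£1696.16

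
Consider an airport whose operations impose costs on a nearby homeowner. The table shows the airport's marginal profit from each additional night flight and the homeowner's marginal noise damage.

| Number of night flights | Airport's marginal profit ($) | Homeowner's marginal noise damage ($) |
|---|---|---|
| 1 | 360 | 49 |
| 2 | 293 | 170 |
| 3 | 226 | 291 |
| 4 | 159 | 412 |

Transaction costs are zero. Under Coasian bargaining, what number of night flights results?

2

Bargaining reaches the level where marginal profit last exceeds marginal noise damage.
That holds through level 2 (293 ≥ 170) but not at 3 (226 < 291).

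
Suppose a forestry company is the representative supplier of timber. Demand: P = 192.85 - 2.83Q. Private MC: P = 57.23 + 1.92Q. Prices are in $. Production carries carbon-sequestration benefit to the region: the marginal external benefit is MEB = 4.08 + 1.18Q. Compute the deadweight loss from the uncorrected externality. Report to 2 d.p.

Market equilibrium (private): 57.23 + 1.92Q = 192.85 - 2.83Q → Q_m = 28.5516.
Social marginal cost = private MC − MEB = 53.15 + 0.74Q.
Set SMC = demand: 53.15 + 0.74Q = 192.85 - 2.83Q → Q* = 39.1317.
Between Q* and Q_m the wedge demand − SMC runs linearly from 0 to MEB(Q_m), so the loss is a triangle.
DWL = ½ × 10.5801 × 37.7709 = 199.8099.

DWL = $199.81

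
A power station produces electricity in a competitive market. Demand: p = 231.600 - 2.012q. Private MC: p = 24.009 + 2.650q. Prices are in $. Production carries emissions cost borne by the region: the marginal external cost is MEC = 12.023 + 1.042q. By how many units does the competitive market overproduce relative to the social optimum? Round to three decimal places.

10.242 units

Market equilibrium (private): 24.009 + 2.650q = 231.600 - 2.012q → q_m = 44.5283.
Social marginal cost = private MC + MEC = 36.032 + 3.692q.
Set SMC = demand: 36.032 + 3.692q = 231.600 - 2.012q → q* = 34.2861.
Gap = |44.5283 − 34.2861| = 10.2422.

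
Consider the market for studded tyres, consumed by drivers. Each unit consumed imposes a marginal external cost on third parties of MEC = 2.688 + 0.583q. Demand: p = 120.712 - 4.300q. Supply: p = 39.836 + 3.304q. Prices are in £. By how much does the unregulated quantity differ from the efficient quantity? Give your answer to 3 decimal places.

Market equilibrium (private): 39.836 + 3.304q = 120.712 - 4.300q → q_m = 10.6360.
Social marginal benefit = demand − MEC = 118.024 - 4.883q.
Set SMB = MC: 118.024 - 4.883q = 39.836 + 3.304q → q* = 9.5503.
Gap = |10.6360 − 9.5503| = 1.0857.

1.086 units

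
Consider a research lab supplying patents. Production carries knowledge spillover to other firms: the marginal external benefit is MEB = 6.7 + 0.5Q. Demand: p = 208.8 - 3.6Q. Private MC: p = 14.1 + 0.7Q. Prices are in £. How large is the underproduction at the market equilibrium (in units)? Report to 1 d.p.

Market equilibrium (private): 14.1 + 0.7Q = 208.8 - 3.6Q → Q_m = 45.2791.
Social marginal cost = private MC − MEB = 7.4 + 0.2Q.
Set SMC = demand: 7.4 + 0.2Q = 208.8 - 3.6Q → Q* = 53.0000.
Gap = |45.2791 − 53.0000| = 7.7209.

7.7 units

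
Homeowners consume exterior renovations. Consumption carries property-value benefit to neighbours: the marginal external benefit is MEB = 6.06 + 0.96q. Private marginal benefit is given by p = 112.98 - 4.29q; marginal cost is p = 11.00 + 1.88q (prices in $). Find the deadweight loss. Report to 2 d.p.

DWL = $46.14

Market equilibrium (private): 11.00 + 1.88q = 112.98 - 4.29q → q_m = 16.5284.
Social marginal benefit = demand + MEB = 119.04 - 3.33q.
Set SMB = MC: 119.04 - 3.33q = 11.00 + 1.88q → q* = 20.7370.
The welfare-loss triangle has base |q_m − q*| and height MEB(q_m) (the vertical gap between SMB and MC is zero at q* and MEB at q_m).
DWL = ½ × 4.2086 × 21.9272 = 46.1414.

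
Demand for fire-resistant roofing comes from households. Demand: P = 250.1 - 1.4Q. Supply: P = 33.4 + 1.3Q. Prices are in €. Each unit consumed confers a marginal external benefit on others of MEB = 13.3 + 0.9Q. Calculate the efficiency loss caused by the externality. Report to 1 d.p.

DWL = €2032.2

Market equilibrium (private): 33.4 + 1.3Q = 250.1 - 1.4Q → Q_m = 80.2593.
Social marginal benefit = demand + MEB = 263.4 - 0.5Q.
Set SMB = MC: 263.4 - 0.5Q = 33.4 + 1.3Q → Q* = 127.7778.
Between Q* and Q_m the wedge SMB − MC runs linearly from 0 to MEB(Q_m), so the loss is a triangle.
DWL = ½ × 47.5185 × 85.5333 = 2032.2071.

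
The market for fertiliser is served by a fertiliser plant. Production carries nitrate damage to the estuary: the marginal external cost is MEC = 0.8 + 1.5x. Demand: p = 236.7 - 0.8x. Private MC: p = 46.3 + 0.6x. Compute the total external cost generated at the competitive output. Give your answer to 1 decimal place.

13980.8

Market equilibrium (private): 46.3 + 0.6x = 236.7 - 0.8x → x_m = 136.0000.
Total external cost = ∫₀^{x_m} (0.8 + 1.5x) dx = 0.8×136.0000 + ½×1.5×136.0000² = 13980.8000.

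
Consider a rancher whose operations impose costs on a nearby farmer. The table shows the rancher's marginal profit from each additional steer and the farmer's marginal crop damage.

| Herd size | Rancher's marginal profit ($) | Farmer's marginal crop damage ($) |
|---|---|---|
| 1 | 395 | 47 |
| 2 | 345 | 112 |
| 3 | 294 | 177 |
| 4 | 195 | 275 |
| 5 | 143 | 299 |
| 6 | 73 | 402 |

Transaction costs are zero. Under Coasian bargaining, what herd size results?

Bargaining reaches the level where marginal profit last exceeds marginal crop damage.
That holds through level 3 (294 ≥ 177) but not at 4 (195 < 275).

3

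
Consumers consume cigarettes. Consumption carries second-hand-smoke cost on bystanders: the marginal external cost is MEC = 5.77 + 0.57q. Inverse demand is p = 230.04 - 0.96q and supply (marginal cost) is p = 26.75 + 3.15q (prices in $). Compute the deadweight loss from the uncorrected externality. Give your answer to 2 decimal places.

Market equilibrium (private): 26.75 + 3.15q = 230.04 - 0.96q → q_m = 49.4623.
Social marginal benefit = demand − MEC = 224.27 - 1.53q.
Set SMB = MC: 224.27 - 1.53q = 26.75 + 3.15q → q* = 42.2051.
Between q* and q_m the wedge MC − SMB runs linearly from 0 to MEC(q_m), so the loss is a triangle.
DWL = ½ × 7.2572 × 33.9635 = 123.2400.

DWL = $123.24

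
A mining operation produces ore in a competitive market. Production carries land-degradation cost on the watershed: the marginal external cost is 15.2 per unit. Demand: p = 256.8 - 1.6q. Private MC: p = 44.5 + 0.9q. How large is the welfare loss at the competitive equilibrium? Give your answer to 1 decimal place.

DWL = 46.2

Market equilibrium (private): 44.5 + 0.9q = 256.8 - 1.6q → q_m = 84.9200.
Social marginal cost = private MC + MEC = 59.7 + 0.9q.
Set SMC = demand: 59.7 + 0.9q = 256.8 - 1.6q → q* = 78.8400.
The welfare-loss triangle has base |q_m − q*| and height MEC(q_m) (the vertical gap between SMC and demand is zero at q* and MEC at q_m).
DWL = ½ × 6.0800 × 15.2000 = 46.2080.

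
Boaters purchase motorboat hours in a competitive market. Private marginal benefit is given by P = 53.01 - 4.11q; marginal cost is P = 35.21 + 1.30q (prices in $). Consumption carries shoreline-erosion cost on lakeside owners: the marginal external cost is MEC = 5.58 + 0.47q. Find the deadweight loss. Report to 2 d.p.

Market equilibrium (private): 35.21 + 1.30q = 53.01 - 4.11q → q_m = 3.2902.
Social marginal benefit = demand − MEC = 47.43 - 4.58q.
Set SMB = MC: 47.43 - 4.58q = 35.21 + 1.30q → q* = 2.0782.
The loss is the area between SMB and MC from q* to q_m; with linear curves that's a triangle of height MEC(q_m).
DWL = ½ × 1.2120 × 7.1264 = 4.3186.

DWL = $4.32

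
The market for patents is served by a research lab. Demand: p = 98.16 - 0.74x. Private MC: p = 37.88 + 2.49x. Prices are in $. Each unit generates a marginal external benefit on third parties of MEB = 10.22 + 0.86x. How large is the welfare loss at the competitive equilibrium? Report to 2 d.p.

Market equilibrium (private): 37.88 + 2.49x = 98.16 - 0.74x → x_m = 18.6625.
Social marginal cost = private MC − MEB = 27.66 + 1.63x.
Set SMC = demand: 27.66 + 1.63x = 98.16 - 0.74x → x* = 29.7468.
Between x* and x_m the wedge demand − SMC runs linearly from 0 to MEB(x_m), so the loss is a triangle.
DWL = ½ × 11.0843 × 26.2698 = 145.5912.

DWL = $145.59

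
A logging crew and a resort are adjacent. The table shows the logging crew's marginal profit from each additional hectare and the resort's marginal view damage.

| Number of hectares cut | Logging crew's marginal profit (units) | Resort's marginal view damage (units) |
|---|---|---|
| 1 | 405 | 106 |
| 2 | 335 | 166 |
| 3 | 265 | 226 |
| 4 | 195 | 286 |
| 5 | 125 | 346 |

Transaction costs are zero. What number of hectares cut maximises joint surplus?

Bargaining reaches the level where marginal profit last exceeds marginal view damage.
That holds through level 3 (265 ≥ 226) but not at 4 (195 < 286).

3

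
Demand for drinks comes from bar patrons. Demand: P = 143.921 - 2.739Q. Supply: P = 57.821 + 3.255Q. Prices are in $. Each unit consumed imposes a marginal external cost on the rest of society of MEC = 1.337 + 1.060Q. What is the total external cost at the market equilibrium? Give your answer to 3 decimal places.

Market equilibrium (private): 57.821 + 3.255Q = 143.921 - 2.739Q → Q_m = 14.3644.
Total external cost = ∫₀^{Q_m} (1.337 + 1.060Q) dQ = 1.337×14.3644 + ½×1.060×14.3644² = 128.5633.

$128.563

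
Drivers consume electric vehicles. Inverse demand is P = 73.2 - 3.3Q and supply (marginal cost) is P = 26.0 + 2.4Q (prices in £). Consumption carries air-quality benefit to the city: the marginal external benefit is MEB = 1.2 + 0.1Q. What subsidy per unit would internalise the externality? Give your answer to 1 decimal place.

Social marginal benefit = demand + MEB = 74.4 - 3.2Q.
Set SMB = MC: 74.4 - 3.2Q = 26.0 + 2.4Q → Q* = 8.6429.
The Pigouvian subsidy equals MEB at Q*: 1.2 + 0.1×8.6429 = 2.0643.

subsidy = £2.1 per unit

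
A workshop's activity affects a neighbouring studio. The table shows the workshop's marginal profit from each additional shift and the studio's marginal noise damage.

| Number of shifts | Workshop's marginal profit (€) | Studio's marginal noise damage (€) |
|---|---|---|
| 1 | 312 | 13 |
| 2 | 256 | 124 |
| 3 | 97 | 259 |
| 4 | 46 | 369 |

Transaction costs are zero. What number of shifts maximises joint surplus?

2

Bargaining reaches the level where marginal profit last exceeds marginal noise damage.
That holds through level 2 (256 ≥ 124) but not at 3 (97 < 259).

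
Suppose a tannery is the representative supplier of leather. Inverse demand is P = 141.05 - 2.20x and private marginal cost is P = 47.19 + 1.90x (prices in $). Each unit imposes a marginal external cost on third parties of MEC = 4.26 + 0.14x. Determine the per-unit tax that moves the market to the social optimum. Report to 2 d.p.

Social marginal cost = private MC + MEC = 51.45 + 2.04x.
Set SMC = demand: 51.45 + 2.04x = 141.05 - 2.20x → x* = 21.1321.
The Pigouvian tax equals MEC at x*: 4.26 + 0.14×21.1321 = 7.2185.

tax = $7.22 per unit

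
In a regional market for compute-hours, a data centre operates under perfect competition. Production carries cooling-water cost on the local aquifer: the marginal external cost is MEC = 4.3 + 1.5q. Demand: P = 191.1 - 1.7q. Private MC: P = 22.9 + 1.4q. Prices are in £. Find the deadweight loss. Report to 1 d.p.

Market equilibrium (private): 22.9 + 1.4q = 191.1 - 1.7q → q_m = 54.2581.
Social marginal cost = private MC + MEC = 27.2 + 2.9q.
Set SMC = demand: 27.2 + 2.9q = 191.1 - 1.7q → q* = 35.6304.
The welfare-loss triangle has base |q_m − q*| and height MEC(q_m) (the vertical gap between SMC and demand is zero at q* and MEC at q_m).
DWL = ½ × 18.6277 × 85.6871 = 798.0768.

DWL = £798.1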